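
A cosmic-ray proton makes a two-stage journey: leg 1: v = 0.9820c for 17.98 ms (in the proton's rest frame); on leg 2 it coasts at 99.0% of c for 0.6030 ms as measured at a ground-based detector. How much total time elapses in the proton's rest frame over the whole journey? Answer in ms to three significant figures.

τ = 18.1 ms

Leg 1: 17.98 ms is already measured in the proton's rest frame.
Leg 2: β = 0.990; γ = 1/√(1 − 0.990²) = 1/√0.01990 = 7.089; τ_2 = 0.6030/7.089 = 0.08506 ms.
Total: 17.98 + 0.08506 ms.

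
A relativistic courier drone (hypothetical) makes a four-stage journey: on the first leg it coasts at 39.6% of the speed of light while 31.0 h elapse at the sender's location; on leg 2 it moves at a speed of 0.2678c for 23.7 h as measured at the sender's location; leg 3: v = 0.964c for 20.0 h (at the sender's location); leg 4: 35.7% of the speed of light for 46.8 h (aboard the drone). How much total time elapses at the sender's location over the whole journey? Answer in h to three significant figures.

Leg 1: 31.0 h is already measured at the sender's location.
Leg 2: 23.7 h is already measured at the sender's location.
Leg 3: 20.0 h is already measured at the sender's location.
Leg 4: β = 0.357; γ = 1/√(1 − 0.357²) = 1/√0.8726 = 1.071; Δt_4 = 1.071 × 46.8 = 50.10 h.
Total: 31.00 + 23.70 + 20.00 + 50.10 h.

Δt = 125 h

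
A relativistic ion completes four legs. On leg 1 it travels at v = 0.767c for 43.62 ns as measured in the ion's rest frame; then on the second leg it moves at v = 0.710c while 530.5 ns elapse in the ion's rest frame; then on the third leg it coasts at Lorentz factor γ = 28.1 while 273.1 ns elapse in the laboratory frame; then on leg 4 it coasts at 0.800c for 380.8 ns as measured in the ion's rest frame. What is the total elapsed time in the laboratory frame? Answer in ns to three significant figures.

Δt = 1730 ns

Leg 1: γ = 1/√(1 − 0.767²) = 1/√0.4117 = 1.558; Δt_1 = 1.558 × 43.62 = 67.98 ns.
Leg 2: γ = 1/√(1 − 0.710²) = 1/√0.4959 = 1.420; Δt_2 = 1.420 × 530.5 = 753.3 ns.
Leg 3: 273.1 ns is already measured in the laboratory frame.
Leg 4: γ = 1/√(1 − 0.800²) = 5/3 ≈ 1.667; Δt_4 = 1.667 × 380.8 = 634.7 ns.
Total: 67.98 + 753.3 + 273.1 + 634.7 ns.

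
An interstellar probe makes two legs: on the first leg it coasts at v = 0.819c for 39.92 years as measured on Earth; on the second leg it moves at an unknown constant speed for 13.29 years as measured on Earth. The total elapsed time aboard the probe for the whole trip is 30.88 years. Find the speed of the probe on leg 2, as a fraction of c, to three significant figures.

Leg 1: γ = 1/√(1 − 0.819²) = 1/√0.3292 = 1.743; τ_1 = 39.92/1.743 = 22.91 years.
Leg 2: speed unknown; τ_2 = 13.29/γ_2.
Total proper time: 22.91 + τ_2 = 30.88, so τ_2 = 30.88 − 22.91 = 7.974 years.
γ_2 = 13.29/7.974 = 1.667; β = √(1 − 1/γ²) = √0.6400.

β = 0.800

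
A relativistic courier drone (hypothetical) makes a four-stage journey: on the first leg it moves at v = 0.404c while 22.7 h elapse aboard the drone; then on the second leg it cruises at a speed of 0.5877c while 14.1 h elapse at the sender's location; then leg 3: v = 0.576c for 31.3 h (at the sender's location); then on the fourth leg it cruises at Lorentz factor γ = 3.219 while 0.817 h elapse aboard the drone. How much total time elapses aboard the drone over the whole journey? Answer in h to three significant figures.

Leg 1: 22.7 h is already measured aboard the drone.
Leg 2: γ = 1/√(1 − 0.5877²) = 1/√0.6546 = 1.236; τ_2 = 14.1/1.236 = 11.41 h.
Leg 3: γ = 1/√(1 − 0.576²) = 1/√0.6682 = 1.223; τ_3 = 31.3/1.223 = 25.59 h.
Leg 4: 0.817 h is already measured aboard the drone.
Total: 22.70 + 11.41 + 25.59 + 0.8170 h.

τ = 60.5 h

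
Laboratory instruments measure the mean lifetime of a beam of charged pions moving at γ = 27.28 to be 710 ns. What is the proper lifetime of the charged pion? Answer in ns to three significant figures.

τ₀ = 26.0 ns

γ = 27.28
The lab-frame lifetime is the dilated interval; the proper lifetime is τ₀ = Δt/γ = 710/27.28 ns.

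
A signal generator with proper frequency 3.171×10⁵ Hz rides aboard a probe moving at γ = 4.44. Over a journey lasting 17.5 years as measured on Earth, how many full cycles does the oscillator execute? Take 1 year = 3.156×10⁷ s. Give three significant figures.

γ = 4.44
The oscillator's own cycle count is N = f × τ where τ is the proper time aboard the probe. τ = Δt/γ = 17.5/4.440 = 3.941 years = 1.244×10⁸ s.
N = 3.171×10⁵ × 1.244×10⁸ = 3.944×10¹³.

N = 3.94×10¹³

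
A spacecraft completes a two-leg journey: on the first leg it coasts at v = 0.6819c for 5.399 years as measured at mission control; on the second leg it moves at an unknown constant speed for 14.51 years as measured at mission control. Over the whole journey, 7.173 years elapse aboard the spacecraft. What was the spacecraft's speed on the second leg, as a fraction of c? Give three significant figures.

β = 0.975

Leg 1: γ = 1/√(1 − 0.6819²) = 1/√0.5350 = 1.367; τ_1 = 5.399/1.367 = 3.949 years.
Leg 2: speed unknown; τ_2 = 14.51/γ_2.
Total proper time: 3.949 + τ_2 = 7.173, so τ_2 = 7.173 − 3.949 = 3.224 years.
γ_2 = 14.51/3.224 = 4.501; β = √(1 − 1/γ²) = √0.9506.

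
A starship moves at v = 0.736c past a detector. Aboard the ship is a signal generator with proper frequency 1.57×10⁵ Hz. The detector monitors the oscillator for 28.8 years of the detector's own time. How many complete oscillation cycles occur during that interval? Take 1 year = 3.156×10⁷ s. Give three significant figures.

γ = 1/√(1 − 0.736²) = 1/√0.4583 = 1.477
During 28.8 years of lab time, the oscillator's proper time advances by τ = Δt/γ = 28.8/1.477 = 19.50 years = 6.153×10⁸ s.
N = f × τ = 1.57×10⁵ × 6.153×10⁸ = 9.661×10¹³.

N = 9.66×10¹³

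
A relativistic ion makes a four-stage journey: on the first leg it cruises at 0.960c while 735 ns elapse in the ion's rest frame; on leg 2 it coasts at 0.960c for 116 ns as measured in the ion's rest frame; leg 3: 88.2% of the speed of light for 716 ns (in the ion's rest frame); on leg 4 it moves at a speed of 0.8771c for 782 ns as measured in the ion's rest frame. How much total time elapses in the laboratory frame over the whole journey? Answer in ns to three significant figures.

Leg 1: γ = 1/√(1 − 0.960²) = 25/7 ≈ 3.571; Δt_1 = 3.571 × 735 = 2625 ns.
Leg 2: γ = 1/√(1 − 0.960²) = 25/7 ≈ 3.571; Δt_2 = 3.571 × 116 = 414.3 ns.
Leg 3: β = 0.882; γ = 1/√(1 − 0.882²) = 1/√0.2221 = 2.122; Δt_3 = 2.122 × 716 = 1519 ns.
Leg 4: γ = 1/√(1 − 0.8771²) = 1/√0.2307 = 2.082; Δt_4 = 2.082 × 782 = 1628 ns.
Total: 2625 + 414.3 + 1519 + 1628 ns.

Δt = 6190 ns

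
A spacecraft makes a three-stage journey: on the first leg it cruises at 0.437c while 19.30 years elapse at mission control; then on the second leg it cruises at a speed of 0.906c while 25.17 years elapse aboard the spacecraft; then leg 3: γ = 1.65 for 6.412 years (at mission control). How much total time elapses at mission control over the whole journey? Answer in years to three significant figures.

Leg 1: 19.30 years is already measured at mission control.
Leg 2: γ = 1/√(1 − 0.906²) = 1/√0.1792 = 2.363; Δt_2 = 2.363 × 25.17 = 59.46 years.
Leg 3: 6.412 years is already measured at mission control.
Total: 19.30 + 59.46 + 6.412 years.

Δt = 85.2 years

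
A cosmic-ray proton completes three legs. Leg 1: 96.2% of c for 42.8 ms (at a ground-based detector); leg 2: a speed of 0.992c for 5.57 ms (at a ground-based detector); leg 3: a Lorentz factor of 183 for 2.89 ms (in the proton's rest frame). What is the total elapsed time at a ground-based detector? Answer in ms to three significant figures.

Leg 1: 42.8 ms is already measured at a ground-based detector.
Leg 2: 5.57 ms is already measured at a ground-based detector.
Leg 3: γ = 183; Δt_3 = 183.0 × 2.89 = 528.9 ms.
Total: 42.80 + 5.570 + 528.9 ms.

Δt = 577 ms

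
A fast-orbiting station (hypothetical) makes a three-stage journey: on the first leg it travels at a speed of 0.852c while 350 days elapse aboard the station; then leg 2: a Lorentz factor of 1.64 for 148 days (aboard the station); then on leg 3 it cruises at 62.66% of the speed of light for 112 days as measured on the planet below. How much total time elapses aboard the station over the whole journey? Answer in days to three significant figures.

Leg 1: 350 days is already measured aboard the station.
Leg 2: 148 days is already measured aboard the station.
Leg 3: β = 0.6266; γ = 1/√(1 − 0.6266²) = 1/√0.6074 = 1.283; τ_3 = 112/1.283 = 87.29 days.
Total: 350.0 + 148.0 + 87.29 days.

τ = 585 days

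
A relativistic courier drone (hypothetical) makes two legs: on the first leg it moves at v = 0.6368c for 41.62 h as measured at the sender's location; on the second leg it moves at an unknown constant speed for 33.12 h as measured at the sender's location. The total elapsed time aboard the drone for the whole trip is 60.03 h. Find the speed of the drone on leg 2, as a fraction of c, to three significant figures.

β = 0.537

Leg 1: γ = 1/√(1 − 0.6368²) = 1/√0.5945 = 1.297; τ_1 = 41.62/1.297 = 32.09 h.
Leg 2: speed unknown; τ_2 = 33.12/γ_2.
Total proper time: 32.09 + τ_2 = 60.03, so τ_2 = 60.03 − 32.09 = 27.94 h.
γ_2 = 33.12/27.94 = 1.185; β = √(1 − 1/γ²) = √0.2884.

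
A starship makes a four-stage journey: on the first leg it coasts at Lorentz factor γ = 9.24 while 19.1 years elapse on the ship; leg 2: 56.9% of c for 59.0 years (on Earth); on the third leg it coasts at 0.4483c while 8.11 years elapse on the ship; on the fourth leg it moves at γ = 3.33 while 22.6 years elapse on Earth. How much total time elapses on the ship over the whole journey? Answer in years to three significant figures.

Leg 1: 19.1 years is already measured on the ship.
Leg 2: β = 0.569; γ = 1/√(1 − 0.569²) = 1/√0.6762 = 1.216; τ_2 = 59.0/1.216 = 48.52 years.
Leg 3: 8.11 years is already measured on the ship.
Leg 4: γ = 3.33; τ_4 = 22.6/3.330 = 6.787 years.
Total: 19.10 + 48.52 + 8.110 + 6.787 years.

τ = 82.5 years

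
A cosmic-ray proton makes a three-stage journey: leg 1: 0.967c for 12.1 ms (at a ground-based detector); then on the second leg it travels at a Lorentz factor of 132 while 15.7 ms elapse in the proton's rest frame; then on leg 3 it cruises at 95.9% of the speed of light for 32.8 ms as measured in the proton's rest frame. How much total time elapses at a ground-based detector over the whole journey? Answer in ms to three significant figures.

Leg 1: 12.1 ms is already measured at a ground-based detector.
Leg 2: γ = 132; Δt_2 = 132.0 × 15.7 = 2072 ms.
Leg 3: β = 0.959; γ = 1/√(1 − 0.959²) = 1/√0.08032 = 3.529; Δt_3 = 3.529 × 32.8 = 115.7 ms.
Total: 12.10 + 2072 + 115.7 ms.

Δt = 2200 ms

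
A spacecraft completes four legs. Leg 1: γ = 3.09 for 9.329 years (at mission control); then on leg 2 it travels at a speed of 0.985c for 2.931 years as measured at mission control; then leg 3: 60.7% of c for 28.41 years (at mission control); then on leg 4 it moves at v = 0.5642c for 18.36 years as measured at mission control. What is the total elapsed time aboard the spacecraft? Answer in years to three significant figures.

τ = 41.3 years

Leg 1: γ = 3.09; τ_1 = 9.329/3.090 = 3.019 years.
Leg 2: γ = 1/√(1 − 0.985²) = 1/√0.02977 = 5.795; τ_2 = 2.931/5.795 = 0.5058 years.
Leg 3: β = 0.607; γ = 1/√(1 − 0.607²) = 1/√0.6316 = 1.258; τ_3 = 28.41/1.258 = 22.58 years.
Leg 4: γ = 1/√(1 − 0.5642²) = 1/√0.6817 = 1.211; τ_4 = 18.36/1.211 = 15.16 years.
Total: 3.019 + 0.5058 + 22.58 + 15.16 years.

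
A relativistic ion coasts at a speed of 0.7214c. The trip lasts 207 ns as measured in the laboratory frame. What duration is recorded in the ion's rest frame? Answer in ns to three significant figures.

γ = 1/√(1 − 0.7214²) = 1/√0.4796 = 1.444
The interval measured in the laboratory frame is the dilated one; the clock in the ion's rest frame measures the proper time τ = Δt/γ = 207/1.444 ns.

τ = 143 ns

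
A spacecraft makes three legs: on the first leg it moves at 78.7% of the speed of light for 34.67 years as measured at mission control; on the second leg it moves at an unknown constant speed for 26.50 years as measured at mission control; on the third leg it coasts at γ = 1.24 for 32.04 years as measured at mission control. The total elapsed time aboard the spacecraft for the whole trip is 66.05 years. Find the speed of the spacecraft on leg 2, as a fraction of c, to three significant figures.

Leg 1: β = 0.787; γ = 1/√(1 − 0.787²) = 1/√0.3806 = 1.621; τ_1 = 34.67/1.621 = 21.39 years.
Leg 2: speed unknown; τ_2 = 26.50/γ_2.
Leg 3: γ = 1.24; τ_3 = 32.04/1.240 = 25.84 years.
Total proper time: 21.39 + τ_2 + 25.84 = 66.05, so τ_2 = 66.05 − 47.23 = 18.82 years.
γ_2 = 26.50/18.82 = 1.408; β = √(1 − 1/γ²) = √0.4956.

β = 0.704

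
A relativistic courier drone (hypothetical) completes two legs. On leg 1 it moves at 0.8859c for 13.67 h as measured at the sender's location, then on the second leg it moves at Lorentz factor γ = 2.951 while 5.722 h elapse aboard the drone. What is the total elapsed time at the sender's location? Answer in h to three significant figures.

Leg 1: 13.67 h is already measured at the sender's location.
Leg 2: γ = 2.951; Δt_2 = 2.951 × 5.722 = 16.89 h.
Total: 13.67 + 16.89 h.

Δt = 30.6 h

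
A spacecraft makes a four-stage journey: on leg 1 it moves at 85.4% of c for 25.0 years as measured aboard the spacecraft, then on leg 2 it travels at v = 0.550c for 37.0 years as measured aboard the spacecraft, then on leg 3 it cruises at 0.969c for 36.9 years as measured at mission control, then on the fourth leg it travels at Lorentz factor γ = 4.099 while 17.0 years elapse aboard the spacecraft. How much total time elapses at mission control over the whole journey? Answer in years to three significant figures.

Δt = 199 years

Leg 1: β = 0.854; γ = 1/√(1 − 0.854²) = 1/√0.2707 = 1.922; Δt_1 = 1.922 × 25.0 = 48.05 years.
Leg 2: γ = 1/√(1 − 0.550²) = 1/√0.6975 = 1.197; Δt_2 = 1.197 × 37.0 = 44.30 years.
Leg 3: 36.9 years is already measured at mission control.
Leg 4: γ = 4.099; Δt_4 = 4.099 × 17.0 = 69.68 years.
Total: 48.05 + 44.30 + 36.90 + 69.68 years.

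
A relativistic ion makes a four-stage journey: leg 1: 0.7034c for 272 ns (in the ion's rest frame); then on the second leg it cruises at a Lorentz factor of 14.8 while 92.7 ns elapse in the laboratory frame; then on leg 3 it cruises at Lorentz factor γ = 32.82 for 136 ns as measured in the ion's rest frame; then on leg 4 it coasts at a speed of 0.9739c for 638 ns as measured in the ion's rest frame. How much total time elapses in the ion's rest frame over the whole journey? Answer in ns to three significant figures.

τ = 1050 ns

Leg 1: 272 ns is already measured in the ion's rest frame.
Leg 2: γ = 14.8; τ_2 = 92.7/14.80 = 6.264 ns.
Leg 3: 136 ns is already measured in the ion's rest frame.
Leg 4: 638 ns is already measured in the ion's rest frame.
Total: 272.0 + 6.264 + 136.0 + 638.0 ns.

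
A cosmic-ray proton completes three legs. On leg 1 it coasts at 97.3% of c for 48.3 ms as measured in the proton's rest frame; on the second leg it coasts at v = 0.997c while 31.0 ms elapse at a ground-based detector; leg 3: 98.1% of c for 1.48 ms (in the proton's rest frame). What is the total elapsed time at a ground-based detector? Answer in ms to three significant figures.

Leg 1: β = 0.973; γ = 1/√(1 − 0.973²) = 1/√0.05327 = 4.333; Δt_1 = 4.333 × 48.3 = 209.3 ms.
Leg 2: 31.0 ms is already measured at a ground-based detector.
Leg 3: β = 0.981; γ = 1/√(1 − 0.981²) = 1/√0.03764 = 5.154; Δt_3 = 5.154 × 1.48 = 7.629 ms.
Total: 209.3 + 31.00 + 7.629 ms.

Δt = 248 ms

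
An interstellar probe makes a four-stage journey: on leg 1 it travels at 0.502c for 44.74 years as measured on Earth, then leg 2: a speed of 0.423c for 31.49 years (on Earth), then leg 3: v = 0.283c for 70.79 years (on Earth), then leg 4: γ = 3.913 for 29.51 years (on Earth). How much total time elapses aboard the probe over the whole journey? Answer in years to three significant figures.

Leg 1: γ = 1/√(1 − 0.502²) = 1/√0.7480 = 1.156; τ_1 = 44.74/1.156 = 38.69 years.
Leg 2: γ = 1/√(1 − 0.423²) = 1/√0.8211 = 1.104; τ_2 = 31.49/1.104 = 28.53 years.
Leg 3: γ = 1/√(1 − 0.283²) = 1/√0.9199 = 1.043; τ_3 = 70.79/1.043 = 67.90 years.
Leg 4: γ = 3.913; τ_4 = 29.51/3.913 = 7.542 years.
Total: 38.69 + 28.53 + 67.90 + 7.542 years.

τ = 143 years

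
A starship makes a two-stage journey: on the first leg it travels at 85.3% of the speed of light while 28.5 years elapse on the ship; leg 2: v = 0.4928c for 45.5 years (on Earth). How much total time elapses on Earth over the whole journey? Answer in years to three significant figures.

Leg 1: β = 0.853; γ = 1/√(1 − 0.853²) = 1/√0.2724 = 1.916; Δt_1 = 1.916 × 28.5 = 54.61 years.
Leg 2: 45.5 years is already measured on Earth.
Total: 54.61 + 45.50 years.

Δt = 100 years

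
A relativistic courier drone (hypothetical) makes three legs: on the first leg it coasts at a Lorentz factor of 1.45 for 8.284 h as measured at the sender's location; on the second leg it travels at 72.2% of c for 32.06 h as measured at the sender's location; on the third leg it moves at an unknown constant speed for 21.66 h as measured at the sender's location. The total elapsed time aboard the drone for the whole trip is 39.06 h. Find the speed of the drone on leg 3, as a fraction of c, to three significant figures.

Leg 1: γ = 1.45; τ_1 = 8.284/1.450 = 5.713 h.
Leg 2: β = 0.722; γ = 1/√(1 − 0.722²) = 1/√0.4787 = 1.445; τ_2 = 32.06/1.445 = 22.18 h.
Leg 3: speed unknown; τ_3 = 21.66/γ_3.
Total proper time: 5.713 + 22.18 + τ_3 = 39.06, so τ_3 = 39.06 − 27.90 = 11.16 h.
γ_3 = 21.66/11.16 = 1.940; β = √(1 − 1/γ²) = √0.7343.

β = 0.857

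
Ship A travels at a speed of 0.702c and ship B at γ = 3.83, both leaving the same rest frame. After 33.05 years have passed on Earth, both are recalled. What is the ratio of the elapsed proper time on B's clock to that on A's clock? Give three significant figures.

τ_B/τ_A = 0.367

A: γ = 1/√(1 − 0.702²) = 1/√0.5072 = 1.404. B: γ = 3.83.
τ_A/τ_B = γ_B/γ_A = 3.830/1.404 = 2.728, so τ_B/τ_A = 0.3666.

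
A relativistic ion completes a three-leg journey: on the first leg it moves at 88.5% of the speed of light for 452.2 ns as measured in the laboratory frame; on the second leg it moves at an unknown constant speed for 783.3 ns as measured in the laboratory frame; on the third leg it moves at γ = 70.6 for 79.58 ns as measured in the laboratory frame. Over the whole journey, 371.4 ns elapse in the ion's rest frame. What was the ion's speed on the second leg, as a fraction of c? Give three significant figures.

Leg 1: β = 0.885; γ = 1/√(1 − 0.885²) = 1/√0.2168 = 2.148; τ_1 = 452.2/2.148 = 210.5 ns.
Leg 2: speed unknown; τ_2 = 783.3/γ_2.
Leg 3: γ = 70.6; τ_3 = 79.58/70.60 = 1.127 ns.
Total proper time: 210.5 + τ_2 + 1.127 = 371.4, so τ_2 = 371.4 − 211.7 = 159.7 ns.
γ_2 = 783.3/159.7 = 4.904; β = √(1 − 1/γ²) = √0.9584.

β = 0.979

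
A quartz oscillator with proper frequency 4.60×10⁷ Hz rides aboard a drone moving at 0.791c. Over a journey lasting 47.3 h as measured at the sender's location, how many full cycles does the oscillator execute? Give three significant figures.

N = 4.79×10¹²

γ = 1/√(1 − 0.791²) = 1/√0.3743 = 1.634
The oscillator's own cycle count is N = f × τ where τ is the proper time aboard the drone. τ = Δt/γ = 47.3/1.634 = 28.94 h = 1.042×10⁵ s.
N = 4.60×10⁷ × 1.042×10⁵ = 4.792×10¹².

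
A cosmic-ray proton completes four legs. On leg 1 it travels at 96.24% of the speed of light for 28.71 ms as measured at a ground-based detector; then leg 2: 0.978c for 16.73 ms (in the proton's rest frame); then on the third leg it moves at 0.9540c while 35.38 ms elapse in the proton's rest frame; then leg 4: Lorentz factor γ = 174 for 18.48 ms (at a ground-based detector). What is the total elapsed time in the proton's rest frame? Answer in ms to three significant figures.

Leg 1: β = 0.9624; γ = 1/√(1 − 0.9624²) = 1/√0.07379 = 3.681; τ_1 = 28.71/3.681 = 7.799 ms.
Leg 2: 16.73 ms is already measured in the proton's rest frame.
Leg 3: 35.38 ms is already measured in the proton's rest frame.
Leg 4: γ = 174; τ_4 = 18.48/174.0 = 0.1062 ms.
Total: 7.799 + 16.73 + 35.38 + 0.1062 ms.

τ = 60.0 ms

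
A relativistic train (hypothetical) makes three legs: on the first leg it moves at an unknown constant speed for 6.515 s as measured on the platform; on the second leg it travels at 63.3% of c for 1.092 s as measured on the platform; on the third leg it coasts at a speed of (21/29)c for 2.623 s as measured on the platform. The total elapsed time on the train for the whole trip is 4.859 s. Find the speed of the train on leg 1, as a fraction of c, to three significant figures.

β = 0.941

Leg 1: speed unknown; τ_1 = 6.515/γ_1.
Leg 2: β = 0.633; γ = 1/√(1 − 0.633²) = 1/√0.5993 = 1.292; τ_2 = 1.092/1.292 = 0.8454 s.
Leg 3: γ = 1/√(1 − (21/29)²) = 29/20 = 1.450; τ_3 = 2.623/1.450 = 1.809 s.
Total proper time: τ_1 + 0.8454 + 1.809 = 4.859, so τ_1 = 4.859 − 2.654 = 2.205 s.
γ_1 = 6.515/2.205 = 2.955; β = √(1 − 1/γ²) = √0.8855.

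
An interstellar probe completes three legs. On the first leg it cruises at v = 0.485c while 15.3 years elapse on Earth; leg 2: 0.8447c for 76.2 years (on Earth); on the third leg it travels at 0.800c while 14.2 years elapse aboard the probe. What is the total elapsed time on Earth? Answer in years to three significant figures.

Δt = 115 years

Leg 1: 15.3 years is already measured on Earth.
Leg 2: 76.2 years is already measured on Earth.
Leg 3: γ = 1/√(1 − 0.800²) = 5/3 ≈ 1.667; Δt_3 = 1.667 × 14.2 = 23.67 years.
Total: 15.30 + 76.20 + 23.67 years.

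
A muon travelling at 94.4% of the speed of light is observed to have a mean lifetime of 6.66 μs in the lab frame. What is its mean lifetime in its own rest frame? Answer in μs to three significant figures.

τ₀ = 2.20 μs

β = 0.944; γ = 1/√(1 − 0.944²) = 1/√0.1089 = 3.031
The lab-frame lifetime is the dilated interval; the proper lifetime is τ₀ = Δt/γ = 6.66/3.031 μs.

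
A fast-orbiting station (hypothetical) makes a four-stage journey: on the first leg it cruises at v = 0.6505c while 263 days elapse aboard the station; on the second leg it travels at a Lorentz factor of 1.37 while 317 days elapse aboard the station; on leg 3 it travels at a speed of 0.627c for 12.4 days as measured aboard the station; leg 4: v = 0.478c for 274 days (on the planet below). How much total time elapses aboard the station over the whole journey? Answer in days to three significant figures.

Leg 1: 263 days is already measured aboard the station.
Leg 2: 317 days is already measured aboard the station.
Leg 3: 12.4 days is already measured aboard the station.
Leg 4: γ = 1/√(1 − 0.478²) = 1/√0.7715 = 1.138; τ_4 = 274/1.138 = 240.7 days.
Total: 263.0 + 317.0 + 12.40 + 240.7 days.

τ = 833 days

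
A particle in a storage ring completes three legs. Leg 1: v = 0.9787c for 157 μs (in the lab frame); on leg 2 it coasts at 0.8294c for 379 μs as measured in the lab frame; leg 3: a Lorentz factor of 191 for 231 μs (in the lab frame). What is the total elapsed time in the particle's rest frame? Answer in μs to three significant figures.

τ = 245 μs

Leg 1: γ = 1/√(1 − 0.9787²) = 1/√0.04215 = 4.871; τ_1 = 157/4.871 = 32.23 μs.
Leg 2: γ = 1/√(1 − 0.8294²) = 1/√0.3121 = 1.790; τ_2 = 379/1.790 = 211.7 μs.
Leg 3: γ = 191; τ_3 = 231/191.0 = 1.209 μs.
Total: 32.23 + 211.7 + 1.209 μs.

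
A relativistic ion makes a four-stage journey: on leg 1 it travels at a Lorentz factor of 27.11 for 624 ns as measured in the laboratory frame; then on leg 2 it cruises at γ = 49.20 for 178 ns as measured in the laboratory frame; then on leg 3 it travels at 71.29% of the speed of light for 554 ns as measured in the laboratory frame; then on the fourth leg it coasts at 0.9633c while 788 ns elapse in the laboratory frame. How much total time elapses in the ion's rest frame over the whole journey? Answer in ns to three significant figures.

τ = 627 ns

Leg 1: γ = 27.11; τ_1 = 624/27.11 = 23.02 ns.
Leg 2: γ = 49.20; τ_2 = 178/49.20 = 3.618 ns.
Leg 3: β = 0.7129; γ = 1/√(1 − 0.7129²) = 1/√0.4918 = 1.426; τ_3 = 554/1.426 = 388.5 ns.
Leg 4: γ = 1/√(1 − 0.9633²) = 1/√0.07205 = 3.725; τ_4 = 788/3.725 = 211.5 ns.
Total: 23.02 + 3.618 + 388.5 + 211.5 ns.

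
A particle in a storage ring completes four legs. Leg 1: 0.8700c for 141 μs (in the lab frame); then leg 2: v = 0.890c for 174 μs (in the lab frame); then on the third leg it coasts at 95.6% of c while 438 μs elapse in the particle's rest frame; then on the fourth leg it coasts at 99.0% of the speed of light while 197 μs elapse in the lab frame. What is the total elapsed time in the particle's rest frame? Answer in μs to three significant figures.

τ = 615 μs

Leg 1: γ = 1/√(1 − 0.8700²) = 1/√0.2431 = 2.028; τ_1 = 141/2.028 = 69.52 μs.
Leg 2: γ = 1/√(1 − 0.890²) = 1/√0.2079 = 2.193; τ_2 = 174/2.193 = 79.34 μs.
Leg 3: 438 μs is already measured in the particle's rest frame.
Leg 4: β = 0.990; γ = 1/√(1 − 0.990²) = 1/√0.01990 = 7.089; τ_4 = 197/7.089 = 27.79 μs.
Total: 69.52 + 79.34 + 438.0 + 27.79 μs.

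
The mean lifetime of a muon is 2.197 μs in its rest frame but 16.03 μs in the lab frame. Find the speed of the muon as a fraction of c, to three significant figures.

v = 0.991c

γ = Δt/τ₀ = 16.03/2.197 = 7.296
β = √(1 − 1/γ²) = √(1 − 0.01878) = √0.9812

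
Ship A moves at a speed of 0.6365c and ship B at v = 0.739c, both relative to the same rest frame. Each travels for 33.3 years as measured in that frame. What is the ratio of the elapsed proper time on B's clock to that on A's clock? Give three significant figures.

A: γ = 1/√(1 − 0.6365²) = 1/√0.5949 = 1.297. B: γ = 1/√(1 − 0.739²) = 1/√0.4539 = 1.484.
τ_A/τ_B = γ_B/γ_A = 1.484/1.297 = 1.145, so τ_B/τ_A = 0.8735.

τ_B/τ_A = 0.873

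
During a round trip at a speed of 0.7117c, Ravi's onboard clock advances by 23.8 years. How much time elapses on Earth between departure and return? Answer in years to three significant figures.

Δt = 33.9 years

γ = 1/√(1 − 0.7117²) = 1/√0.4935 = 1.424
Earth-frame duration is the dilated interval: Δt = γτ = 1.424 × 23.8 years.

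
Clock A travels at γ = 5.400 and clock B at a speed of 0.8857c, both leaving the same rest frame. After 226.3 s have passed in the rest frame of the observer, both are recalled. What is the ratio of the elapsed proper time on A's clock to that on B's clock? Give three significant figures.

τ_A/τ_B = 0.399

A: γ = 5.400. B: γ = 1/√(1 − 0.8857²) = 1/√0.2155 = 2.154.
τ_A/τ_B = γ_B/γ_A = 2.154/5.400 = 0.3989, so τ_A/τ_B = 0.3989.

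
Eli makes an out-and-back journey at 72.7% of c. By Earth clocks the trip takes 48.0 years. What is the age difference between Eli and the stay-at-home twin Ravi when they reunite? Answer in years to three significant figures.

Δt − τ = 15.0 years

β = 0.727; γ = 1/√(1 − 0.727²) = 1/√0.4715 = 1.456
Eli's elapsed proper time: τ = 48.0/1.456 = 32.96 years.
Age gap = Δt − τ = 48.0 − 32.96 years.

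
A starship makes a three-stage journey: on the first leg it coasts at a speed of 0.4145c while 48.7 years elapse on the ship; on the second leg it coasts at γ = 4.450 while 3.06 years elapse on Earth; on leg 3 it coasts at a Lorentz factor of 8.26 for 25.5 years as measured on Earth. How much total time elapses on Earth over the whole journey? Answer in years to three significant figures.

Δt = 82.1 years

Leg 1: γ = 1/√(1 − 0.4145²) = 1/√0.8282 = 1.099; Δt_1 = 1.099 × 48.7 = 53.51 years.
Leg 2: 3.06 years is already measured on Earth.
Leg 3: 25.5 years is already measured on Earth.
Total: 53.51 + 3.060 + 25.50 years.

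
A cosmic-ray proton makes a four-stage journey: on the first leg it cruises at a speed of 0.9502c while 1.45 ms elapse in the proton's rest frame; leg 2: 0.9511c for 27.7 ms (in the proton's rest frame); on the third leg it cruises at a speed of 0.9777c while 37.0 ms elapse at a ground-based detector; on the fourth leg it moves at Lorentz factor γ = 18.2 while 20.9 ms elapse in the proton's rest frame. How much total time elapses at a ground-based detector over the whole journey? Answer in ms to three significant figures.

Δt = 512 ms

Leg 1: γ = 1/√(1 − 0.9502²) = 1/√0.09712 = 3.209; Δt_1 = 3.209 × 1.45 = 4.653 ms.
Leg 2: γ = 1/√(1 − 0.9511²) = 1/√0.09541 = 3.237; Δt_2 = 3.237 × 27.7 = 89.68 ms.
Leg 3: 37.0 ms is already measured at a ground-based detector.
Leg 4: γ = 18.2; Δt_4 = 18.20 × 20.9 = 380.4 ms.
Total: 4.653 + 89.68 + 37.00 + 380.4 ms.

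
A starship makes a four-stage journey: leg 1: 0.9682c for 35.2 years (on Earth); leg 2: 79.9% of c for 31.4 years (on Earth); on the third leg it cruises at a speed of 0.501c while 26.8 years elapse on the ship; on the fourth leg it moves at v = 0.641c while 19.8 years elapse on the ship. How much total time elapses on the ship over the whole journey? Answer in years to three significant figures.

Leg 1: γ = 1/√(1 − 0.9682²) = 1/√0.06259 = 3.997; τ_1 = 35.2/3.997 = 8.806 years.
Leg 2: β = 0.799; γ = 1/√(1 − 0.799²) = 1/√0.3616 = 1.663; τ_2 = 31.4/1.663 = 18.88 years.
Leg 3: 26.8 years is already measured on the ship.
Leg 4: 19.8 years is already measured on the ship.
Total: 8.806 + 18.88 + 26.80 + 19.80 years.

τ = 74.3 years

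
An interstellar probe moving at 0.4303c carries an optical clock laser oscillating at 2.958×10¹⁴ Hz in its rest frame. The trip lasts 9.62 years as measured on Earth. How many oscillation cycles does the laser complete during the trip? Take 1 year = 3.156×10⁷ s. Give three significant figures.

γ = 1/√(1 − 0.4303²) = 1/√0.8148 = 1.108
The oscillator's own cycle count is N = f × τ where τ is the proper time aboard the probe. τ = Δt/γ = 9.62/1.108 = 8.684 years = 2.741×10⁸ s.
N = 2.958×10¹⁴ × 2.741×10⁸ = 8.107×10²².

N = 8.11×10²²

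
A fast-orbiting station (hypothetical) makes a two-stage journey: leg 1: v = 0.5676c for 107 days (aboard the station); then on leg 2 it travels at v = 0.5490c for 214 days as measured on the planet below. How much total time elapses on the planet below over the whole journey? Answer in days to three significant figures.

Δt = 344 days

Leg 1: γ = 1/√(1 − 0.5676²) = 1/√0.6778 = 1.215; Δt_1 = 1.215 × 107 = 130.0 days.
Leg 2: 214 days is already measured on the planet below.
Total: 130.0 + 214.0 days.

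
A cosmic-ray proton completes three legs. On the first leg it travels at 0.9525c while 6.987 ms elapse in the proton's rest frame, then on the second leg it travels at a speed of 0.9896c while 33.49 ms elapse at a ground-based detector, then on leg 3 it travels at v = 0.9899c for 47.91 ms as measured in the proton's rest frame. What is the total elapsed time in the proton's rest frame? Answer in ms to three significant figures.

τ = 59.7 ms

Leg 1: 6.987 ms is already measured in the proton's rest frame.
Leg 2: γ = 1/√(1 − 0.9896²) = 1/√0.02069 = 6.952; τ_2 = 33.49/6.952 = 4.817 ms.
Leg 3: 47.91 ms is already measured in the proton's rest frame.
Total: 6.987 + 4.817 + 47.91 ms.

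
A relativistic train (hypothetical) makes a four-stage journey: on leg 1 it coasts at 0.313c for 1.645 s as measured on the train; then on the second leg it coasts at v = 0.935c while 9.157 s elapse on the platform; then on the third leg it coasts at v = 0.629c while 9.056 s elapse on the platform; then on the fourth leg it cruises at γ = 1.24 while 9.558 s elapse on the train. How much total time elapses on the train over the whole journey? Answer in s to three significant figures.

Leg 1: 1.645 s is already measured on the train.
Leg 2: γ = 1/√(1 − 0.935²) = 1/√0.1258 = 2.820; τ_2 = 9.157/2.820 = 3.248 s.
Leg 3: γ = 1/√(1 − 0.629²) = 1/√0.6044 = 1.286; τ_3 = 9.056/1.286 = 7.040 s.
Leg 4: 9.558 s is already measured on the train.
Total: 1.645 + 3.248 + 7.040 + 9.558 s.

τ = 21.5 s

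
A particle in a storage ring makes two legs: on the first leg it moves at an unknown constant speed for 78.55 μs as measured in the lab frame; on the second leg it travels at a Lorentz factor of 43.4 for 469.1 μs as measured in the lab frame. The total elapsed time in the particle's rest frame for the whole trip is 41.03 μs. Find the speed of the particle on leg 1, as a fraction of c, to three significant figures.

β = 0.923

Leg 1: speed unknown; τ_1 = 78.55/γ_1.
Leg 2: γ = 43.4; τ_2 = 469.1/43.40 = 10.81 μs.
Total proper time: τ_1 + 10.81 = 41.03, so τ_1 = 41.03 − 10.81 = 30.22 μs.
γ_1 = 78.55/30.22 = 2.599; β = √(1 − 1/γ²) = √0.8520.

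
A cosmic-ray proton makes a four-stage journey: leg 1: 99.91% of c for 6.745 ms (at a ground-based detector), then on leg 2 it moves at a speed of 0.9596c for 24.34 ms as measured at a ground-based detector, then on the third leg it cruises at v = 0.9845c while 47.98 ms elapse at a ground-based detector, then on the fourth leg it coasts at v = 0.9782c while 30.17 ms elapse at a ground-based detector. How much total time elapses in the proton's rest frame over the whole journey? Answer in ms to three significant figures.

Leg 1: β = 0.9991; γ = 1/√(1 − 0.9991²) = 1/√0.001799 = 23.58; τ_1 = 6.745/23.58 = 0.2861 ms.
Leg 2: γ = 1/√(1 − 0.9596²) = 1/√0.07917 = 3.554; τ_2 = 24.34/3.554 = 6.848 ms.
Leg 3: γ = 1/√(1 − 0.9845²) = 1/√0.03076 = 5.702; τ_3 = 47.98/5.702 = 8.415 ms.
Leg 4: γ = 1/√(1 − 0.9782²) = 1/√0.04312 = 4.815; τ_4 = 30.17/4.815 = 6.265 ms.
Total: 0.2861 + 6.848 + 8.415 + 6.265 ms.

τ = 21.8 ms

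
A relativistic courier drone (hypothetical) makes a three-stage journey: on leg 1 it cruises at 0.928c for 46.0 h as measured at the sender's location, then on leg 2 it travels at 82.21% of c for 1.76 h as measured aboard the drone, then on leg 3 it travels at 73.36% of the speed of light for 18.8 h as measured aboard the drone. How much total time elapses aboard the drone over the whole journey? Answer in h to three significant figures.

Leg 1: γ = 1/√(1 − 0.928²) = 1/√0.1388 = 2.684; τ_1 = 46.0/2.684 = 17.14 h.
Leg 2: 1.76 h is already measured aboard the drone.
Leg 3: 18.8 h is already measured aboard the drone.
Total: 17.14 + 1.760 + 18.80 h.

τ = 37.7 h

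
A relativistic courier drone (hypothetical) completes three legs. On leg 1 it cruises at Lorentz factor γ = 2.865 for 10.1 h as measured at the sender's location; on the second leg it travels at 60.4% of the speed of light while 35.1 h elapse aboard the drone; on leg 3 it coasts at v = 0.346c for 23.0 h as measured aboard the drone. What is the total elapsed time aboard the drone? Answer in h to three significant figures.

τ = 61.6 h

Leg 1: γ = 2.865; τ_1 = 10.1/2.865 = 3.525 h.
Leg 2: 35.1 h is already measured aboard the drone.
Leg 3: 23.0 h is already measured aboard the drone.
Total: 3.525 + 35.10 + 23.00 h.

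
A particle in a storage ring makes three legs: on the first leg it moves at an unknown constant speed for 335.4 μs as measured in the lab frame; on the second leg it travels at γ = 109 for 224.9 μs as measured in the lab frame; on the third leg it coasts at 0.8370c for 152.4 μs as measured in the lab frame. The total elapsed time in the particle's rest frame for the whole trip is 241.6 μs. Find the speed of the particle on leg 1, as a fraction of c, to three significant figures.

Leg 1: speed unknown; τ_1 = 335.4/γ_1.
Leg 2: γ = 109; τ_2 = 224.9/109.0 = 2.063 μs.
Leg 3: γ = 1/√(1 − 0.8370²) = 1/√0.2994 = 1.827; τ_3 = 152.4/1.827 = 83.39 μs.
Total proper time: τ_1 + 2.063 + 83.39 = 241.6, so τ_1 = 241.6 − 85.46 = 156.1 μs.
γ_1 = 335.4/156.1 = 2.148; β = √(1 − 1/γ²) = √0.7833.

β = 0.885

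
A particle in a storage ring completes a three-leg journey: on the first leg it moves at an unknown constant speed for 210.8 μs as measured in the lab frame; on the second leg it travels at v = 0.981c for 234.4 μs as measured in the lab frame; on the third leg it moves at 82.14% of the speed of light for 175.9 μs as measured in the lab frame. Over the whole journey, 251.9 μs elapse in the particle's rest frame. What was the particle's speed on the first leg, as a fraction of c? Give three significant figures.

β = 0.864

Leg 1: speed unknown; τ_1 = 210.8/γ_1.
Leg 2: γ = 1/√(1 − 0.981²) = 1/√0.03764 = 5.154; τ_2 = 234.4/5.154 = 45.48 μs.
Leg 3: β = 0.8214; γ = 1/√(1 − 0.8214²) = 1/√0.3253 = 1.753; τ_3 = 175.9/1.753 = 100.3 μs.
Total proper time: τ_1 + 45.48 + 100.3 = 251.9, so τ_1 = 251.9 − 145.8 = 106.1 μs.
γ_1 = 210.8/106.1 = 1.987; β = √(1 − 1/γ²) = √0.7467.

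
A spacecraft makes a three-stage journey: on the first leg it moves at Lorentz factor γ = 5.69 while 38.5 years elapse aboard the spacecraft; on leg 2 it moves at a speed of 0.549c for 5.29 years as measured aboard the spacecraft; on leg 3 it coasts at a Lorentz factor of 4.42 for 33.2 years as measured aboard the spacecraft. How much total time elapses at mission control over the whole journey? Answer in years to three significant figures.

Δt = 372 years

Leg 1: γ = 5.69; Δt_1 = 5.690 × 38.5 = 219.1 years.
Leg 2: γ = 1/√(1 − 0.549²) = 1/√0.6986 = 1.196; Δt_2 = 1.196 × 5.29 = 6.329 years.
Leg 3: γ = 4.42; Δt_3 = 4.420 × 33.2 = 146.7 years.
Total: 219.1 + 6.329 + 146.7 years.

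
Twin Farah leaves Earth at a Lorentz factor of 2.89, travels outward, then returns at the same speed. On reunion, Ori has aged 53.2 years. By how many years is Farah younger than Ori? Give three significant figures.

Δt − τ = 34.8 years

γ = 2.89
Farah's elapsed proper time: τ = 53.2/2.890 = 18.41 years.
Age gap = Δt − τ = 53.2 − 18.41 years.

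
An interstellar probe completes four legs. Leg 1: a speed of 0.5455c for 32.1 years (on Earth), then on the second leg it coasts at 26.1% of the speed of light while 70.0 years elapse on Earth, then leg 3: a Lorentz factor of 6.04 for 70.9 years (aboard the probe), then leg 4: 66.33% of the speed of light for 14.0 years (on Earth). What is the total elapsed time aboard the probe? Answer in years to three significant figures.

τ = 176 years

Leg 1: γ = 1/√(1 − 0.5455²) = 1/√0.7024 = 1.193; τ_1 = 32.1/1.193 = 26.90 years.
Leg 2: β = 0.261; γ = 1/√(1 − 0.261²) = 1/√0.9319 = 1.036; τ_2 = 70.0/1.036 = 67.57 years.
Leg 3: 70.9 years is already measured aboard the probe.
Leg 4: β = 0.6633; γ = 1/√(1 − 0.6633²) = 1/√0.5600 = 1.336; τ_4 = 14.0/1.336 = 10.48 years.
Total: 26.90 + 67.57 + 70.90 + 10.48 years.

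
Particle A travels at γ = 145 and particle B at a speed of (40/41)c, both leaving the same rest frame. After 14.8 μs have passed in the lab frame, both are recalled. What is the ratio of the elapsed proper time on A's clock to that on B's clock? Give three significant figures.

A: γ = 145. B: γ = 1/√(1 − (40/41)²) = 41/9 ≈ 4.556.
τ_A/τ_B = γ_B/γ_A = 4.556/145.0 = 0.03142, so τ_A/τ_B = 0.03142.

τ_A/τ_B = 0.0314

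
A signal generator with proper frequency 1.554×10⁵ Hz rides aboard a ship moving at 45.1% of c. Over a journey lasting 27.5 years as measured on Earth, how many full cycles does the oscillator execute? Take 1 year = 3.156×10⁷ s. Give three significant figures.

N = 1.20×10¹⁴

β = 0.451; γ = 1/√(1 − 0.451²) = 1/√0.7966 = 1.120
The oscillator's own cycle count is N = f × τ where τ is the proper time on the ship. τ = Δt/γ = 27.5/1.120 = 24.54 years = 7.746×10⁸ s.
N = 1.554×10⁵ × 7.746×10⁸ = 1.204×10¹⁴.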